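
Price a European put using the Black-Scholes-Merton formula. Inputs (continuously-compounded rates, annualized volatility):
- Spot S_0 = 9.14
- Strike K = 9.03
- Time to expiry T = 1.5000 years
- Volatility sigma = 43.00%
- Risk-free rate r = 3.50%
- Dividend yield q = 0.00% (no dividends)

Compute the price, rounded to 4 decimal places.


d1 = (ln(S/K) + (r - q + 0.5*sigma^2) * T) / (sigma * sqrt(T)) = 0.38599974
d2 = d1 - sigma * sqrt(T) = -0.14064055
exp(-rT) = 0.94885432; exp(-qT) = 1.00000000
P = K * exp(-rT) * N(-d2) - S_0 * exp(-qT) * N(-d1)
N(-d1) = 0.34974843; N(-d2) = 0.55592304
P = 9.0300 * 0.94885432 * 0.55592304 - 9.1400 * 1.00000000 * 0.34974843 = 1.5665

Answer: Price = 1.5665


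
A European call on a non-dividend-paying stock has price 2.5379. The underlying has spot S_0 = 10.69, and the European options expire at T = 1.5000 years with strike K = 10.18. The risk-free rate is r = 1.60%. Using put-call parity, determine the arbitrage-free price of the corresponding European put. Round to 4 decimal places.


Put-call parity: C - P = S_0 * exp(-qT) - K * exp(-rT).
S_0 * exp(-qT) = 10.6900 * 1.00000000 = 10.69000000
K * exp(-rT) = 10.1800 * 0.97628571 = 9.93858853
P = C - S*exp(-qT) + K*exp(-rT)
P = 2.5379 - 10.69000000 + 9.93858853 = 1.7865

Answer: Put price = 1.7865


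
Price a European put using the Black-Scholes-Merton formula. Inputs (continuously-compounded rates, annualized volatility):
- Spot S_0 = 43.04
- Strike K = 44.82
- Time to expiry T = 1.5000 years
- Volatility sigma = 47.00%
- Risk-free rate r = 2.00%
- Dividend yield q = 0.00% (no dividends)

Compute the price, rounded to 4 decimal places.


Answer: Price = 10.0299

Derivation:
d1 = (ln(S/K) + (r - q + 0.5*sigma^2) * T) / (sigma * sqrt(T)) = 0.26953151
d2 = d1 - sigma * sqrt(T) = -0.30609858
exp(-rT) = 0.97044553; exp(-qT) = 1.00000000
P = K * exp(-rT) * N(-d2) - S_0 * exp(-qT) * N(-d1)
N(-d1) = 0.39376035; N(-d2) = 0.62023521
P = 44.8200 * 0.97044553 * 0.62023521 - 43.0400 * 1.00000000 * 0.39376035 = 10.0299


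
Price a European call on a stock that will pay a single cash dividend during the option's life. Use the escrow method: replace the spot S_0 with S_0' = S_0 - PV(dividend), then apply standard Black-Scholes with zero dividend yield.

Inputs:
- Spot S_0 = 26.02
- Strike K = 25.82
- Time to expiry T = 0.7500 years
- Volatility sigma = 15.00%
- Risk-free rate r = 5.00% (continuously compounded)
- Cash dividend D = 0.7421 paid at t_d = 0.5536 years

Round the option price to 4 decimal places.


PV(D) = D * exp(-r * t_d) = 0.7421 * 0.97269958 = 0.72184036
S_0' = S_0 - PV(D) = 26.0200 - 0.72184036 = 25.29815964
d1 = (ln(S_0'/K) + (r + sigma^2/2)*T) / (sigma*sqrt(T)) = 0.19645125
d2 = d1 - sigma*sqrt(T) = 0.06654744
exp(-rT) = 0.96319442
N(d1) = 0.57787151; N(d2) = 0.52652901
C = S_0' * N(d1) - K * exp(-rT) * N(d2) = 25.29815964 * 0.57787151 - 25.8200 * 0.96319442 * 0.52652901 = 1.5245

Answer: Price = 1.5245


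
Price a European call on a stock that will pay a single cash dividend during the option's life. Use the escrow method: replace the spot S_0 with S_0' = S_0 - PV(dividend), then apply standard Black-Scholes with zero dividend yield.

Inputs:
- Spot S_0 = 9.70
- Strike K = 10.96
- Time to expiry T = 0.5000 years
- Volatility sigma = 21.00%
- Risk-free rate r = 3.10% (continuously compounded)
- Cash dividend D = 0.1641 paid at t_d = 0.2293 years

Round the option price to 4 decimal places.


PV(D) = D * exp(-r * t_d) = 0.1641 * 0.99291690 = 0.16293766
S_0' = S_0 - PV(D) = 9.7000 - 0.16293766 = 9.53706234
d1 = (ln(S_0'/K) + (r + sigma^2/2)*T) / (sigma*sqrt(T)) = -0.75789573
d2 = d1 - sigma*sqrt(T) = -0.90638816
exp(-rT) = 0.98461951
N(d1) = 0.22425670; N(d2) = 0.18236522
C = S_0' * N(d1) - K * exp(-rT) * N(d2) = 9.53706234 * 0.22425670 - 10.9600 * 0.98461951 * 0.18236522 = 0.1708

Answer: Price = 0.1708


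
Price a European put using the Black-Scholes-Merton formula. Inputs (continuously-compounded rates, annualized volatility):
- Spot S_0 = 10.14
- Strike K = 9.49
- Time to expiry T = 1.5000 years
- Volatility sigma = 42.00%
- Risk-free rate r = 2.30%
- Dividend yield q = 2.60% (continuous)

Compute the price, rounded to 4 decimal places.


Answer: Price = 1.6417

Derivation:
d1 = (ln(S/K) + (r - q + 0.5*sigma^2) * T) / (sigma * sqrt(T)) = 0.37723967
d2 = d1 - sigma * sqrt(T) = -0.13715318
exp(-rT) = 0.96608834; exp(-qT) = 0.96175071
P = K * exp(-rT) * N(-d2) - S_0 * exp(-qT) * N(-d1)
N(-d1) = 0.35299775; N(-d2) = 0.55454514
P = 9.4900 * 0.96608834 * 0.55454514 - 10.1400 * 0.96175071 * 0.35299775 = 1.6417


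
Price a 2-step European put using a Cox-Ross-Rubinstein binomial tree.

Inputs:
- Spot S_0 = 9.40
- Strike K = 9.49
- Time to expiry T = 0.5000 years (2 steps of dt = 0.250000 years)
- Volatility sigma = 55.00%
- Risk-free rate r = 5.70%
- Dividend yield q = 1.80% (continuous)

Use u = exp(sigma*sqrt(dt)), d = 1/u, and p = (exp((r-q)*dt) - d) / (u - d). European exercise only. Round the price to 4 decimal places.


Answer: Price = V(0,0) = 1.2421

Derivation:
dt = T/N = 0.250000
u = exp(sigma*sqrt(dt)) = 1.316531; d = 1/u = 0.759572
p = (exp((r-q)*dt) - d) / (u - d) = 0.449271
Discount per step: exp(-r*dt) = 0.985851
Stock lattice S(k, i) with i counting down-moves:
  k=0: S(0,0) = 9.4000
  k=1: S(1,0) = 12.3754; S(1,1) = 7.1400
  k=2: S(2,0) = 16.2926; S(2,1) = 9.4000; S(2,2) = 5.4233
Terminal payoffs V(N, i) = max(K - S_T, 0):
  V(2,0) = 0.000000; V(2,1) = 0.090000; V(2,2) = 4.066672
Backward induction: V(k, i) = exp(-r*dt) * [p * V(k+1, i) + (1-p) * V(k+1, i+1)].
  V(1,0) = exp(-r*dt) * [p*0.000000 + (1-p)*0.090000] = 0.048864
  V(1,1) = exp(-r*dt) * [p*0.090000 + (1-p)*4.066672] = 2.247806
  V(0,0) = exp(-r*dt) * [p*0.048864 + (1-p)*2.247806] = 1.242058


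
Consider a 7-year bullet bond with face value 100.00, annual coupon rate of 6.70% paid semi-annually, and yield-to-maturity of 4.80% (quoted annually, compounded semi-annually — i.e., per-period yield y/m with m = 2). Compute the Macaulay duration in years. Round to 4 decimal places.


Coupon per period c = face * coupon_rate / m = 3.350000
Periods per year m = 2; per-period yield y/m = 0.024000
Number of cashflows N = 14
Cashflows (t years, CF_t, discount factor 1/(1+y/m)^(m*t), PV):
  t = 0.5000: CF_t = 3.350000, DF = 0.976562, PV = 3.271484
  t = 1.0000: CF_t = 3.350000, DF = 0.953674, PV = 3.194809
  t = 1.5000: CF_t = 3.350000, DF = 0.931323, PV = 3.119931
  t = 2.0000: CF_t = 3.350000, DF = 0.909495, PV = 3.046807
  t = 2.5000: CF_t = 3.350000, DF = 0.888178, PV = 2.975398
  t = 3.0000: CF_t = 3.350000, DF = 0.867362, PV = 2.905662
  t = 3.5000: CF_t = 3.350000, DF = 0.847033, PV = 2.837560
  t = 4.0000: CF_t = 3.350000, DF = 0.827181, PV = 2.771055
  t = 4.5000: CF_t = 3.350000, DF = 0.807794, PV = 2.706108
  t = 5.0000: CF_t = 3.350000, DF = 0.788861, PV = 2.642684
  t = 5.5000: CF_t = 3.350000, DF = 0.770372, PV = 2.580746
  t = 6.0000: CF_t = 3.350000, DF = 0.752316, PV = 2.520260
  t = 6.5000: CF_t = 3.350000, DF = 0.734684, PV = 2.461191
  t = 7.0000: CF_t = 103.350000, DF = 0.717465, PV = 74.149988
Price P = sum_t PV_t = 111.183684
Macaulay numerator sum_t t * PV_t:
  t * PV_t at t = 0.5000: 1.635742
  t * PV_t at t = 1.0000: 3.194809
  t * PV_t at t = 1.5000: 4.679896
  t * PV_t at t = 2.0000: 6.093615
  t * PV_t at t = 2.5000: 7.438494
  t * PV_t at t = 3.0000: 8.716985
  t * PV_t at t = 3.5000: 9.931461
  t * PV_t at t = 4.0000: 11.084220
  t * PV_t at t = 4.5000: 12.177488
  t * PV_t at t = 5.0000: 13.213420
  t * PV_t at t = 5.5000: 14.194104
  t * PV_t at t = 6.0000: 15.121559
  t * PV_t at t = 6.5000: 15.997743
  t * PV_t at t = 7.0000: 519.049919
Macaulay duration D = (sum_t t * PV_t) / P = 642.529457 / 111.183684 = 5.778991

Answer: Macaulay duration = 5.7790 years


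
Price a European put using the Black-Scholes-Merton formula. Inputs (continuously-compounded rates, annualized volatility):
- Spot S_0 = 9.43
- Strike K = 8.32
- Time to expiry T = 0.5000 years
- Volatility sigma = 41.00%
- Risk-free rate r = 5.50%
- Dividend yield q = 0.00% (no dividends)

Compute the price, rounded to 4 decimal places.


d1 = (ln(S/K) + (r - q + 0.5*sigma^2) * T) / (sigma * sqrt(T)) = 0.67178194
d2 = d1 - sigma * sqrt(T) = 0.38186816
exp(-rT) = 0.97287468; exp(-qT) = 1.00000000
P = K * exp(-rT) * N(-d2) - S_0 * exp(-qT) * N(-d1)
N(-d1) = 0.25086126; N(-d2) = 0.35127958
P = 8.3200 * 0.97287468 * 0.35127958 - 9.4300 * 1.00000000 * 0.25086126 = 0.4777

Answer: Price = 0.4777


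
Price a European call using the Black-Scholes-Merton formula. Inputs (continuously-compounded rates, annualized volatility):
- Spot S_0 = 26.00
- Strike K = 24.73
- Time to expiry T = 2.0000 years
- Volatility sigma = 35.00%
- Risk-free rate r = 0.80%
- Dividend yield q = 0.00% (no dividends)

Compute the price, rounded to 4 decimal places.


Answer: Price = 5.7938

Derivation:
d1 = (ln(S/K) + (r - q + 0.5*sigma^2) * T) / (sigma * sqrt(T)) = 0.38098804
d2 = d1 - sigma * sqrt(T) = -0.11398671
exp(-rT) = 0.98412732; exp(-qT) = 1.00000000
C = S_0 * exp(-qT) * N(d1) - K * exp(-rT) * N(d2)
N(d1) = 0.64839394; N(d2) = 0.45462416
C = 26.0000 * 1.00000000 * 0.64839394 - 24.7300 * 0.98412732 * 0.45462416 = 5.7938


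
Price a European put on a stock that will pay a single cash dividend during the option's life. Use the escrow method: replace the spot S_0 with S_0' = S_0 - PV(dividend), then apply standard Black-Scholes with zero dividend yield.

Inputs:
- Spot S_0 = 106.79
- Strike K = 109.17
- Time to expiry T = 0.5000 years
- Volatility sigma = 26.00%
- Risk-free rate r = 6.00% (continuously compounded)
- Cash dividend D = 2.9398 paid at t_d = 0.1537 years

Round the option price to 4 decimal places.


Answer: Price = 8.7609

Derivation:
PV(D) = D * exp(-r * t_d) = 2.9398 * 0.99082039 = 2.91281379
S_0' = S_0 - PV(D) = 106.7900 - 2.91281379 = 103.87718621
d1 = (ln(S_0'/K) + (r + sigma^2/2)*T) / (sigma*sqrt(T)) = -0.01521368
d2 = d1 - sigma*sqrt(T) = -0.19906144
exp(-rT) = 0.97044553
N(-d1) = 0.50606915; N(-d2) = 0.57889266
P = K * exp(-rT) * N(-d2) - S_0' * N(-d1) = 109.1700 * 0.97044553 * 0.57889266 - 103.87718621 * 0.50606915 = 8.7609


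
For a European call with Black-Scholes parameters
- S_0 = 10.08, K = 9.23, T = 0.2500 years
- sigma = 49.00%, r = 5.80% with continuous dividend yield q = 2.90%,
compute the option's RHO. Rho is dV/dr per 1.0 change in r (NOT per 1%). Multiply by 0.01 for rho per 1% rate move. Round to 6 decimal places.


Answer: Rho = 1.376247

Derivation:
d1 = 0.5116600577; d2 = 0.2666600577
phi(d1) = 0.3499949544; exp(-qT) = 0.9927762179; exp(-rT) = 0.9856046187
N(d2) = 0.6051345450
Rho = K*T*exp(-rT)*N(d2) = 9.2300 * 0.2500 * 0.9856046187 * 0.6051345450 = 1.376247


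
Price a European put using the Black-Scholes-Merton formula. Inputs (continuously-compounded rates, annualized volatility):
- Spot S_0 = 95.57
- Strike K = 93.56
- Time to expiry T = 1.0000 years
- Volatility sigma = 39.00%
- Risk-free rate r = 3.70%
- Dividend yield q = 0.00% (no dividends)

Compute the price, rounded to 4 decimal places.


Answer: Price = 11.8113

Derivation:
d1 = (ln(S/K) + (r - q + 0.5*sigma^2) * T) / (sigma * sqrt(T)) = 0.34437441
d2 = d1 - sigma * sqrt(T) = -0.04562559
exp(-rT) = 0.96367614; exp(-qT) = 1.00000000
P = K * exp(-rT) * N(-d2) - S_0 * exp(-qT) * N(-d1)
N(-d1) = 0.36528236; N(-d2) = 0.51819566
P = 93.5600 * 0.96367614 * 0.51819566 - 95.5700 * 1.00000000 * 0.36528236 = 11.8113


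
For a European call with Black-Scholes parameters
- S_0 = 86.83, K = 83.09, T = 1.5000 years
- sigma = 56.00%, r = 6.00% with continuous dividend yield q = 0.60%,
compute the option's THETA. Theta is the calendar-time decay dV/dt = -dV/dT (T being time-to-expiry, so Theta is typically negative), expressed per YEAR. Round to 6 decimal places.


d1 = 0.5252228368; d2 = -0.1606342912
phi(d1) = 0.3475425945; exp(-qT) = 0.9910403788; exp(-rT) = 0.9139311853
Theta = -S*exp(-qT)*phi(d1)*sigma/(2*sqrt(T)) - r*K*exp(-rT)*N(d2) + q*S*exp(-qT)*N(d1)
N(d1) = 0.7002858543; N(d2) = 0.4361907226; sqrt(T) = 1.2247448714
Term 1 = -86.8300 * 0.9910403788 * 0.3475425945 * 0.5600 / (2 * 1.2247448714) = -6.8372520705
Term 2 = -0.0600 * 83.0900 * 0.9139311853 * 0.4361907226 = -1.9874212554
Term 3 = 0.0060 * 86.8300 * 0.9910403788 * 0.7002858543 = 0.3615661417
Theta = -6.8372520705 + (-1.9874212554) + (0.3615661417) = -8.463107

Answer: Theta = -8.463107


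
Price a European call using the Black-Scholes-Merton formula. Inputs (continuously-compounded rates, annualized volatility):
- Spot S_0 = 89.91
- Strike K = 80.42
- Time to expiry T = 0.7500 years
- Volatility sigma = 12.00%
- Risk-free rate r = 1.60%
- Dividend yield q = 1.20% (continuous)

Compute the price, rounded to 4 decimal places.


Answer: Price = 10.2406

Derivation:
d1 = (ln(S/K) + (r - q + 0.5*sigma^2) * T) / (sigma * sqrt(T)) = 1.15418351
d2 = d1 - sigma * sqrt(T) = 1.05026046
exp(-rT) = 0.98807171; exp(-qT) = 0.99104038
C = S_0 * exp(-qT) * N(d1) - K * exp(-rT) * N(d2)
N(d1) = 0.87578753; N(d2) = 0.85320081
C = 89.9100 * 0.99104038 * 0.87578753 - 80.4200 * 0.98807171 * 0.85320081 = 10.2406


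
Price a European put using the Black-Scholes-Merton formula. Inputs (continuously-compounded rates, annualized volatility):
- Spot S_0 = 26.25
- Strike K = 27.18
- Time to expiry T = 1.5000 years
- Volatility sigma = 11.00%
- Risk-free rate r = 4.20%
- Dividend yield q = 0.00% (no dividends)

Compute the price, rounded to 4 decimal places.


Answer: Price = 1.0557

Derivation:
d1 = (ln(S/K) + (r - q + 0.5*sigma^2) * T) / (sigma * sqrt(T)) = 0.27656654
d2 = d1 - sigma * sqrt(T) = 0.14184461
exp(-rT) = 0.93894347; exp(-qT) = 1.00000000
P = K * exp(-rT) * N(-d2) - S_0 * exp(-qT) * N(-d1)
N(-d1) = 0.39105648; N(-d2) = 0.44360137
P = 27.1800 * 0.93894347 * 0.44360137 - 26.2500 * 1.00000000 * 0.39105648 = 1.0557


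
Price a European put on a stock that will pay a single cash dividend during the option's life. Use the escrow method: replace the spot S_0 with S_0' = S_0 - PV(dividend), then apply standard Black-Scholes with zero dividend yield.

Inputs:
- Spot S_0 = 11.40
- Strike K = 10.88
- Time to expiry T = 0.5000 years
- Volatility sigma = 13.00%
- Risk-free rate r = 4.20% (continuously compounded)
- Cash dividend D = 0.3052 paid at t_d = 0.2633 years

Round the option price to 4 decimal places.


Answer: Price = 0.2153

Derivation:
PV(D) = D * exp(-r * t_d) = 0.3052 * 0.98900232 = 0.30184351
S_0' = S_0 - PV(D) = 11.4000 - 0.30184351 = 11.09815649
d1 = (ln(S_0'/K) + (r + sigma^2/2)*T) / (sigma*sqrt(T)) = 0.49038150
d2 = d1 - sigma*sqrt(T) = 0.39845762
exp(-rT) = 0.97921896
N(-d1) = 0.31193198; N(-d2) = 0.34514645
P = K * exp(-rT) * N(-d2) - S_0' * N(-d1) = 10.8800 * 0.97921896 * 0.34514645 - 11.09815649 * 0.31193198 = 0.2153


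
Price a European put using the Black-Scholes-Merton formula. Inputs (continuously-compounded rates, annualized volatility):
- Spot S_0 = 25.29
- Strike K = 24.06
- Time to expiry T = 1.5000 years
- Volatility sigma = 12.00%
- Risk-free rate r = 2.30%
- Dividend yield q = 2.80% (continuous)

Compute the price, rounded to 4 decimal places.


d1 = (ln(S/K) + (r - q + 0.5*sigma^2) * T) / (sigma * sqrt(T)) = 0.36169676
d2 = d1 - sigma * sqrt(T) = 0.21472737
exp(-rT) = 0.96608834; exp(-qT) = 0.95886978
P = K * exp(-rT) * N(-d2) - S_0 * exp(-qT) * N(-d1)
N(-d1) = 0.35878932; N(-d2) = 0.41498994
P = 24.0600 * 0.96608834 * 0.41498994 - 25.2900 * 0.95886978 * 0.35878932 = 0.9455

Answer: Price = 0.9455


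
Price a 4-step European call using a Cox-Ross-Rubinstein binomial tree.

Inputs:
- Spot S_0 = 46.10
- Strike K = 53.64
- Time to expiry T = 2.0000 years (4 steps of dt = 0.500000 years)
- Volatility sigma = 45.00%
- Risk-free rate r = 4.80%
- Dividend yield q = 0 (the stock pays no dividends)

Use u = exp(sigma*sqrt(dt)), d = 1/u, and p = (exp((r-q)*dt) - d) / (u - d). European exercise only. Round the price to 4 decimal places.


dt = T/N = 0.500000
u = exp(sigma*sqrt(dt)) = 1.374648; d = 1/u = 0.727459
p = (exp((r-q)*dt) - d) / (u - d) = 0.458647
Discount per step: exp(-r*dt) = 0.976286
Stock lattice S(k, i) with i counting down-moves:
  k=0: S(0,0) = 46.1000
  k=1: S(1,0) = 63.3713; S(1,1) = 33.5358
  k=2: S(2,0) = 87.1133; S(2,1) = 46.1000; S(2,2) = 24.3959
  k=3: S(3,0) = 119.7501; S(3,1) = 63.3713; S(3,2) = 33.5358; S(3,3) = 17.7470
  k=4: S(4,0) = 164.6143; S(4,1) = 87.1133; S(4,2) = 46.1000; S(4,3) = 24.3959; S(4,4) = 12.9102
Terminal payoffs V(N, i) = max(S_T - K, 0):
  V(4,0) = 110.974299; V(4,1) = 33.473255; V(4,2) = 0.000000; V(4,3) = 0.000000; V(4,4) = 0.000000
Backward induction: V(k, i) = exp(-r*dt) * [p * V(k+1, i) + (1-p) * V(k+1, i+1)].
  V(3,0) = exp(-r*dt) * [p*110.974299 + (1-p)*33.473255] = 67.382139
  V(3,1) = exp(-r*dt) * [p*33.473255 + (1-p)*0.000000] = 14.988335
  V(3,2) = exp(-r*dt) * [p*0.000000 + (1-p)*0.000000] = 0.000000
  V(3,3) = exp(-r*dt) * [p*0.000000 + (1-p)*0.000000] = 0.000000
  V(2,0) = exp(-r*dt) * [p*67.382139 + (1-p)*14.988335] = 38.093295
  V(2,1) = exp(-r*dt) * [p*14.988335 + (1-p)*0.000000] = 6.711334
  V(2,2) = exp(-r*dt) * [p*0.000000 + (1-p)*0.000000] = 0.000000
  V(1,0) = exp(-r*dt) * [p*38.093295 + (1-p)*6.711334] = 20.604094
  V(1,1) = exp(-r*dt) * [p*6.711334 + (1-p)*0.000000] = 3.005137
  V(0,0) = exp(-r*dt) * [p*20.604094 + (1-p)*3.005137] = 10.814165

Answer: Price = V(0,0) = 10.8142


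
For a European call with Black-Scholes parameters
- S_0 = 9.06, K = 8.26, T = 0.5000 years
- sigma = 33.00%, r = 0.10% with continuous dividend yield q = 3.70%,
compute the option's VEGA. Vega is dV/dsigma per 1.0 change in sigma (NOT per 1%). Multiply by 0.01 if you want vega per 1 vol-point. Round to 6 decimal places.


Answer: Vega = 2.281739

Derivation:
d1 = 0.4357043387; d2 = 0.2023591009
phi(d1) = 0.3628166501; exp(-qT) = 0.9816700746; exp(-rT) = 0.9995001250
Vega = S * exp(-qT) * phi(d1) * sqrt(T) = 9.0600 * 0.9816700746 * 0.3628166501 * 0.7071067812 = 2.281739


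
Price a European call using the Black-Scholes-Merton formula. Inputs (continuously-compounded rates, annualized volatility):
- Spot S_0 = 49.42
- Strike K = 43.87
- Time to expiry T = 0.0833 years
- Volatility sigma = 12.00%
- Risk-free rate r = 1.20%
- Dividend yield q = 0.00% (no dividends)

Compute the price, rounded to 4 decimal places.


d1 = (ln(S/K) + (r - q + 0.5*sigma^2) * T) / (sigma * sqrt(T)) = 3.48569444
d2 = d1 - sigma * sqrt(T) = 3.45106035
exp(-rT) = 0.99900090; exp(-qT) = 1.00000000
C = S_0 * exp(-qT) * N(d1) - K * exp(-rT) * N(d2)
N(d1) = 0.99975457; N(d2) = 0.99972081
C = 49.4200 * 1.00000000 * 0.99975457 - 43.8700 * 0.99900090 * 0.99972081 = 5.5939

Answer: Price = 5.5939


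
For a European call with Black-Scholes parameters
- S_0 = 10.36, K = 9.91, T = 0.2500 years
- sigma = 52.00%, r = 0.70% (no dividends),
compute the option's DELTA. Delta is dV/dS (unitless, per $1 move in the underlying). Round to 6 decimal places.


d1 = 0.3075303403; d2 = 0.0475303403
phi(d1) = 0.3805164050; exp(-qT) = 1.0000000000; exp(-rT) = 0.9982515304
N(d1) = 0.6207801335
Delta = exp(-qT) * N(d1) = 1.0000000000 * 0.6207801335 = 0.620780

Answer: Delta = 0.620780


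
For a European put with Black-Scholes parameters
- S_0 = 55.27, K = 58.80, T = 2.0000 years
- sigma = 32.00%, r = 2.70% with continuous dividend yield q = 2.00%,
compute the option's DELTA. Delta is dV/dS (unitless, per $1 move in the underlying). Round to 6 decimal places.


Answer: Delta = -0.434355

Derivation:
d1 = 0.1204035152; d2 = -0.3321448247
phi(d1) = 0.3960610011; exp(-qT) = 0.9607894392; exp(-rT) = 0.9474321065
N(-d1) = 0.4520817535
Delta = -exp(-qT) * N(-d1) = -0.9607894392 * 0.4520817535 = -0.434355


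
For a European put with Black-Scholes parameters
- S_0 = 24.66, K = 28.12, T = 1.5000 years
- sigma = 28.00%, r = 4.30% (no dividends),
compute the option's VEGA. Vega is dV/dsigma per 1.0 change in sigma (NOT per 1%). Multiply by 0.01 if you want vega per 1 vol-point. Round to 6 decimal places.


Answer: Vega = 12.045661

Derivation:
d1 = -0.0233243015; d2 = -0.3662528655
phi(d1) = 0.3988337783; exp(-qT) = 1.0000000000; exp(-rT) = 0.9375361143
Vega = S * exp(-qT) * phi(d1) * sqrt(T) = 24.6600 * 1.0000000000 * 0.3988337783 * 1.2247448714 = 12.045661


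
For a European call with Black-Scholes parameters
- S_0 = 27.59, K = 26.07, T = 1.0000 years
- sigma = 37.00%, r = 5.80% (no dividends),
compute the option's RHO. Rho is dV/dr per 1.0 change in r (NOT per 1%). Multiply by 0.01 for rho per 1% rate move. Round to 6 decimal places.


Answer: Rho = 13.523247

Derivation:
d1 = 0.4949139467; d2 = 0.1249139467
phi(d1) = 0.3529572125; exp(-qT) = 1.0000000000; exp(-rT) = 0.9436499474
N(d2) = 0.5497041615
Rho = K*T*exp(-rT)*N(d2) = 26.0700 * 1.0000 * 0.9436499474 * 0.5497041615 = 13.523247


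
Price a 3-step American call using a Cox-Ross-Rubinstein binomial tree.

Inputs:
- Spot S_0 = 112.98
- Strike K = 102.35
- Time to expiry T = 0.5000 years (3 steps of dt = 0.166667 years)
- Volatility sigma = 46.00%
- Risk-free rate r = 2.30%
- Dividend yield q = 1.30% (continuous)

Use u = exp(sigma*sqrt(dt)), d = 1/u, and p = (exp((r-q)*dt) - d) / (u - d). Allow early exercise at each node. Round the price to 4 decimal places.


dt = T/N = 0.166667
u = exp(sigma*sqrt(dt)) = 1.206585; d = 1/u = 0.828785
p = (exp((r-q)*dt) - d) / (u - d) = 0.457604
Discount per step: exp(-r*dt) = 0.996174
Stock lattice S(k, i) with i counting down-moves:
  k=0: S(0,0) = 112.9800
  k=1: S(1,0) = 136.3200; S(1,1) = 93.6362
  k=2: S(2,0) = 164.4817; S(2,1) = 112.9800; S(2,2) = 77.6043
  k=3: S(3,0) = 198.4612; S(3,1) = 136.3200; S(3,2) = 93.6362; S(3,3) = 64.3173
Terminal payoffs V(N, i) = max(S_T - K, 0):
  V(3,0) = 96.111168; V(3,1) = 33.969995; V(3,2) = 0.000000; V(3,3) = 0.000000
Backward induction: V(k, i) = exp(-r*dt) * [p * V(k+1, i) + (1-p) * V(k+1, i+1)]; then take max(V_cont, immediate exercise) for American.
  V(2,0) = exp(-r*dt) * [p*96.111168 + (1-p)*33.969995] = 62.167287; exercise = 62.131687; V(2,0) = max -> 62.167287
  V(2,1) = exp(-r*dt) * [p*33.969995 + (1-p)*0.000000] = 15.485335; exercise = 10.630000; V(2,1) = max -> 15.485335
  V(2,2) = exp(-r*dt) * [p*0.000000 + (1-p)*0.000000] = 0.000000; exercise = 0.000000; V(2,2) = max -> 0.000000
  V(1,0) = exp(-r*dt) * [p*62.167287 + (1-p)*15.485335] = 36.706211; exercise = 33.969995; V(1,0) = max -> 36.706211
  V(1,1) = exp(-r*dt) * [p*15.485335 + (1-p)*0.000000] = 7.059042; exercise = 0.000000; V(1,1) = max -> 7.059042
  V(0,0) = exp(-r*dt) * [p*36.706211 + (1-p)*7.059042] = 20.546795; exercise = 10.630000; V(0,0) = max -> 20.546795

Answer: Price = V(0,0) = 20.5468


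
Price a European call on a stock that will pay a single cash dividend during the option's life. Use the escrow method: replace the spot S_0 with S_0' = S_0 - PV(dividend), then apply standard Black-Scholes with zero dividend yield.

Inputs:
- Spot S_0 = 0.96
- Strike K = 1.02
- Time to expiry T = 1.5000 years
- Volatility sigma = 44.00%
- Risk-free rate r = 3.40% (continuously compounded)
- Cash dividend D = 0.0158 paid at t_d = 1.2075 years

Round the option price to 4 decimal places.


Answer: Price = 0.1913

Derivation:
PV(D) = D * exp(-r * t_d) = 0.0158 * 0.95977634 = 0.01516447
S_0' = S_0 - PV(D) = 0.9600 - 0.01516447 = 0.94483553
d1 = (ln(S_0'/K) + (r + sigma^2/2)*T) / (sigma*sqrt(T)) = 0.22203691
d2 = d1 - sigma*sqrt(T) = -0.31685084
exp(-rT) = 0.95027867
N(d1) = 0.58785742; N(d2) = 0.37567839
C = S_0' * N(d1) - K * exp(-rT) * N(d2) = 0.94483553 * 0.58785742 - 1.0200 * 0.95027867 * 0.37567839 = 0.1913


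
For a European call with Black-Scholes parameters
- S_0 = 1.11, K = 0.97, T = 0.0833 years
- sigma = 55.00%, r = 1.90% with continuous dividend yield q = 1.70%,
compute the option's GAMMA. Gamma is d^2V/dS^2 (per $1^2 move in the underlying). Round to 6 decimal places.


Answer: Gamma = 1.467524

Derivation:
d1 = 0.9297300666; d2 = 0.7709905000
phi(d1) = 0.2589455343; exp(-qT) = 0.9985849022; exp(-rT) = 0.9984185518
Gamma = exp(-qT) * phi(d1) / (S * sigma * sqrt(T)) = 0.9985849022 * 0.2589455343 / (1.1100 * 0.5500 * 0.2886173938) = 1.467524


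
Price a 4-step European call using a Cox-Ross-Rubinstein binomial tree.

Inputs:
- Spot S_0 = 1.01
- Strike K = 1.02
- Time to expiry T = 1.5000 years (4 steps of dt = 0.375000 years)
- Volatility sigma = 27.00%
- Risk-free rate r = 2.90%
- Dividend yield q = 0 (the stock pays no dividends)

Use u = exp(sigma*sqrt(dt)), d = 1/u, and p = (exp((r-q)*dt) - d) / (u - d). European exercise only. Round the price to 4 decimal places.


Answer: Price = V(0,0) = 0.1417

Derivation:
dt = T/N = 0.375000
u = exp(sigma*sqrt(dt)) = 1.179795; d = 1/u = 0.847605
p = (exp((r-q)*dt) - d) / (u - d) = 0.491675
Discount per step: exp(-r*dt) = 0.989184
Stock lattice S(k, i) with i counting down-moves:
  k=0: S(0,0) = 1.0100
  k=1: S(1,0) = 1.1916; S(1,1) = 0.8561
  k=2: S(2,0) = 1.4058; S(2,1) = 1.0100; S(2,2) = 0.7256
  k=3: S(3,0) = 1.6586; S(3,1) = 1.1916; S(3,2) = 0.8561; S(3,3) = 0.6150
  k=4: S(4,0) = 1.9568; S(4,1) = 1.4058; S(4,2) = 1.0100; S(4,3) = 0.7256; S(4,4) = 0.5213
Terminal payoffs V(N, i) = max(S_T - K, 0):
  V(4,0) = 0.936804; V(4,1) = 0.385835; V(4,2) = 0.000000; V(4,3) = 0.000000; V(4,4) = 0.000000
Backward induction: V(k, i) = exp(-r*dt) * [p * V(k+1, i) + (1-p) * V(k+1, i+1)].
  V(3,0) = exp(-r*dt) * [p*0.936804 + (1-p)*0.385835] = 0.649629
  V(3,1) = exp(-r*dt) * [p*0.385835 + (1-p)*0.000000] = 0.187653
  V(3,2) = exp(-r*dt) * [p*0.000000 + (1-p)*0.000000] = 0.000000
  V(3,3) = exp(-r*dt) * [p*0.000000 + (1-p)*0.000000] = 0.000000
  V(2,0) = exp(-r*dt) * [p*0.649629 + (1-p)*0.187653] = 0.410309
  V(2,1) = exp(-r*dt) * [p*0.187653 + (1-p)*0.000000] = 0.091267
  V(2,2) = exp(-r*dt) * [p*0.000000 + (1-p)*0.000000] = 0.000000
  V(1,0) = exp(-r*dt) * [p*0.410309 + (1-p)*0.091267] = 0.245448
  V(1,1) = exp(-r*dt) * [p*0.091267 + (1-p)*0.000000] = 0.044388
  V(0,0) = exp(-r*dt) * [p*0.245448 + (1-p)*0.044388] = 0.141695


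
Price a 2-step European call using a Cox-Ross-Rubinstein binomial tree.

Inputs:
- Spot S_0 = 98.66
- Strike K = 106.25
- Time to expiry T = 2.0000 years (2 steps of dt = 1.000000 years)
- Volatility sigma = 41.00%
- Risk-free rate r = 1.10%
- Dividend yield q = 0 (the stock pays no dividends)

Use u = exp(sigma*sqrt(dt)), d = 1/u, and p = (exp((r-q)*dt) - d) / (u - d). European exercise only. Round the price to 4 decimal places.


dt = T/N = 1.000000
u = exp(sigma*sqrt(dt)) = 1.506818; d = 1/u = 0.663650
p = (exp((r-q)*dt) - d) / (u - d) = 0.412030
Discount per step: exp(-r*dt) = 0.989060
Stock lattice S(k, i) with i counting down-moves:
  k=0: S(0,0) = 98.6600
  k=1: S(1,0) = 148.6626; S(1,1) = 65.4757
  k=2: S(2,0) = 224.0075; S(2,1) = 98.6600; S(2,2) = 43.4530
Terminal payoffs V(N, i) = max(S_T - K, 0):
  V(2,0) = 117.757514; V(2,1) = 0.000000; V(2,2) = 0.000000
Backward induction: V(k, i) = exp(-r*dt) * [p * V(k+1, i) + (1-p) * V(k+1, i+1)].
  V(1,0) = exp(-r*dt) * [p*117.757514 + (1-p)*0.000000] = 47.988858
  V(1,1) = exp(-r*dt) * [p*0.000000 + (1-p)*0.000000] = 0.000000
  V(0,0) = exp(-r*dt) * [p*47.988858 + (1-p)*0.000000] = 19.556548

Answer: Price = V(0,0) = 19.5565


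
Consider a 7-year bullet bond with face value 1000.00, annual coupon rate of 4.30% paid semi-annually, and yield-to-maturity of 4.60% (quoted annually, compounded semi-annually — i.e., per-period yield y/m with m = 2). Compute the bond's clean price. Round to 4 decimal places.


Answer: Price = 982.2182

Derivation:
Coupon per period c = face * coupon_rate / m = 21.500000
Periods per year m = 2; per-period yield y/m = 0.023000
Number of cashflows N = 14
Cashflows (t years, CF_t, discount factor 1/(1+y/m)^(m*t), PV):
  t = 0.5000: CF_t = 21.500000, DF = 0.977517, PV = 21.016618
  t = 1.0000: CF_t = 21.500000, DF = 0.955540, PV = 20.544103
  t = 1.5000: CF_t = 21.500000, DF = 0.934056, PV = 20.082213
  t = 2.0000: CF_t = 21.500000, DF = 0.913056, PV = 19.630706
  t = 2.5000: CF_t = 21.500000, DF = 0.892528, PV = 19.189351
  t = 3.0000: CF_t = 21.500000, DF = 0.872461, PV = 18.757919
  t = 3.5000: CF_t = 21.500000, DF = 0.852846, PV = 18.336187
  t = 4.0000: CF_t = 21.500000, DF = 0.833671, PV = 17.923936
  t = 4.5000: CF_t = 21.500000, DF = 0.814928, PV = 17.520954
  t = 5.0000: CF_t = 21.500000, DF = 0.796606, PV = 17.127033
  t = 5.5000: CF_t = 21.500000, DF = 0.778696, PV = 16.741967
  t = 6.0000: CF_t = 21.500000, DF = 0.761189, PV = 16.365559
  t = 6.5000: CF_t = 21.500000, DF = 0.744075, PV = 15.997614
  t = 7.0000: CF_t = 1021.500000, DF = 0.727346, PV = 742.984064
Price P = sum_t PV_t = 982.218225


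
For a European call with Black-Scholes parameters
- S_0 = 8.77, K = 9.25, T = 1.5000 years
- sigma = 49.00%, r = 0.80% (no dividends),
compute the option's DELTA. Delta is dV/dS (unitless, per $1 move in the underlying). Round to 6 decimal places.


Answer: Delta = 0.591446

Derivation:
d1 = 0.2312655828; d2 = -0.3688594042
phi(d1) = 0.3884151962; exp(-qT) = 1.0000000000; exp(-rT) = 0.9880717129
N(d1) = 0.5914457585
Delta = exp(-qT) * N(d1) = 1.0000000000 * 0.5914457585 = 0.591446


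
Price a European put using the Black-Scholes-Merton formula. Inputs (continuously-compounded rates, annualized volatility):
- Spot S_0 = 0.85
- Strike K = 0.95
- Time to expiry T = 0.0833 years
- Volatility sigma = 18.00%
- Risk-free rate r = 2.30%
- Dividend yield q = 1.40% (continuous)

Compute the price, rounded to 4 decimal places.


Answer: Price = 0.0995

Derivation:
d1 = (ln(S/K) + (r - q + 0.5*sigma^2) * T) / (sigma * sqrt(T)) = -2.10056015
d2 = d1 - sigma * sqrt(T) = -2.15251128
exp(-rT) = 0.99808593; exp(-qT) = 0.99883448
P = K * exp(-rT) * N(-d2) - S_0 * exp(-qT) * N(-d1)
N(-d1) = 0.98216020; N(-d2) = 0.98432145
P = 0.9500 * 0.99808593 * 0.98432145 - 0.8500 * 0.99883448 * 0.98216020 = 0.0995


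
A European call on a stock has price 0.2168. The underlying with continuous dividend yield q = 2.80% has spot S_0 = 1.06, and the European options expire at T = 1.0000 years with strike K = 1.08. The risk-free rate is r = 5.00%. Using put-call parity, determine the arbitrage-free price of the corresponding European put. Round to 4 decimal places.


Put-call parity: C - P = S_0 * exp(-qT) - K * exp(-rT).
S_0 * exp(-qT) = 1.0600 * 0.97238837 = 1.03073167
K * exp(-rT) = 1.0800 * 0.95122942 = 1.02732778
P = C - S*exp(-qT) + K*exp(-rT)
P = 0.2168 - 1.03073167 + 1.02732778 = 0.2134

Answer: Put price = 0.2134


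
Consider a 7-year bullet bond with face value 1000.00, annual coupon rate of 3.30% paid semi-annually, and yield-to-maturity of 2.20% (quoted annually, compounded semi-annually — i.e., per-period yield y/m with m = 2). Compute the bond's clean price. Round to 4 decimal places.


Answer: Price = 1071.0034

Derivation:
Coupon per period c = face * coupon_rate / m = 16.500000
Periods per year m = 2; per-period yield y/m = 0.011000
Number of cashflows N = 14
Cashflows (t years, CF_t, discount factor 1/(1+y/m)^(m*t), PV):
  t = 0.5000: CF_t = 16.500000, DF = 0.989120, PV = 16.320475
  t = 1.0000: CF_t = 16.500000, DF = 0.978358, PV = 16.142903
  t = 1.5000: CF_t = 16.500000, DF = 0.967713, PV = 15.967263
  t = 2.0000: CF_t = 16.500000, DF = 0.957184, PV = 15.793534
  t = 2.5000: CF_t = 16.500000, DF = 0.946769, PV = 15.621695
  t = 3.0000: CF_t = 16.500000, DF = 0.936468, PV = 15.451726
  t = 3.5000: CF_t = 16.500000, DF = 0.926279, PV = 15.283607
  t = 4.0000: CF_t = 16.500000, DF = 0.916201, PV = 15.117316
  t = 4.5000: CF_t = 16.500000, DF = 0.906232, PV = 14.952835
  t = 5.0000: CF_t = 16.500000, DF = 0.896372, PV = 14.790144
  t = 5.5000: CF_t = 16.500000, DF = 0.886620, PV = 14.629222
  t = 6.0000: CF_t = 16.500000, DF = 0.876973, PV = 14.470052
  t = 6.5000: CF_t = 16.500000, DF = 0.867431, PV = 14.312613
  t = 7.0000: CF_t = 1016.500000, DF = 0.857993, PV = 872.150039
Price P = sum_t PV_t = 1071.003424


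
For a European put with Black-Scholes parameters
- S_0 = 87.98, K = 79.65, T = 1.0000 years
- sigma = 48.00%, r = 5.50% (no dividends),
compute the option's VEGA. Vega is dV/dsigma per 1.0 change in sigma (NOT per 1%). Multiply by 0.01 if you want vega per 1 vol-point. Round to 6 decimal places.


d1 = 0.5618072491; d2 = 0.0818072491
phi(d1) = 0.3407002482; exp(-qT) = 1.0000000000; exp(-rT) = 0.9464851480
Vega = S * exp(-qT) * phi(d1) * sqrt(T) = 87.9800 * 1.0000000000 * 0.3407002482 * 1.0000000000 = 29.974808

Answer: Vega = 29.974808


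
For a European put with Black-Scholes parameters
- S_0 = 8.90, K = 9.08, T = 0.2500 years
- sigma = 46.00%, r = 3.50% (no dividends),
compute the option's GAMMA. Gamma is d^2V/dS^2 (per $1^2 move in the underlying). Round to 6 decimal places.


d1 = 0.0659873223; d2 = -0.1640126777
phi(d1) = 0.3980746627; exp(-qT) = 1.0000000000; exp(-rT) = 0.9912881698
Gamma = exp(-qT) * phi(d1) / (S * sigma * sqrt(T)) = 1.0000000000 * 0.3980746627 / (8.9000 * 0.4600 * 0.5000000000) = 0.194467

Answer: Gamma = 0.194467


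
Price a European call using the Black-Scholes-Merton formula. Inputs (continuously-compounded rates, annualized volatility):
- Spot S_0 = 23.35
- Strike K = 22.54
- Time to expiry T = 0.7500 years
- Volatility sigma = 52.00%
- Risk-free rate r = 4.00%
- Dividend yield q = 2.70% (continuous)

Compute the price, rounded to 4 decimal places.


Answer: Price = 4.5103

Derivation:
d1 = (ln(S/K) + (r - q + 0.5*sigma^2) * T) / (sigma * sqrt(T)) = 0.32521580
d2 = d1 - sigma * sqrt(T) = -0.12511741
exp(-rT) = 0.97044553; exp(-qT) = 0.97995365
C = S_0 * exp(-qT) * N(d1) - K * exp(-rT) * N(d2)
N(d1) = 0.62749112; N(d2) = 0.45021530
C = 23.3500 * 0.97995365 * 0.62749112 - 22.5400 * 0.97044553 * 0.45021530 = 4.5103


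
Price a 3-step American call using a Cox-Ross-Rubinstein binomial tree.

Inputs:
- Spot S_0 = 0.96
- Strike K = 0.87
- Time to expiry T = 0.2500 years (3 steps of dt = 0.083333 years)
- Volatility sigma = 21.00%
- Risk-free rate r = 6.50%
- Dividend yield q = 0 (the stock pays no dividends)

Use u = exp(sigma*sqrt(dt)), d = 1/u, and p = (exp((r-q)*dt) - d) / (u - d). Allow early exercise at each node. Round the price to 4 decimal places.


Answer: Price = V(0,0) = 0.1112

Derivation:
dt = T/N = 0.083333
u = exp(sigma*sqrt(dt)) = 1.062497; d = 1/u = 0.941179
p = (exp((r-q)*dt) - d) / (u - d) = 0.529619
Discount per step: exp(-r*dt) = 0.994598
Stock lattice S(k, i) with i counting down-moves:
  k=0: S(0,0) = 0.9600
  k=1: S(1,0) = 1.0200; S(1,1) = 0.9035
  k=2: S(2,0) = 1.0837; S(2,1) = 0.9600; S(2,2) = 0.8504
  k=3: S(3,0) = 1.1515; S(3,1) = 1.0200; S(3,2) = 0.9035; S(3,3) = 0.8004
Terminal payoffs V(N, i) = max(S_T - K, 0):
  V(3,0) = 0.281475; V(3,1) = 0.149997; V(3,2) = 0.033532; V(3,3) = 0.000000
Backward induction: V(k, i) = exp(-r*dt) * [p * V(k+1, i) + (1-p) * V(k+1, i+1)]; then take max(V_cont, immediate exercise) for American.
  V(2,0) = exp(-r*dt) * [p*0.281475 + (1-p)*0.149997] = 0.218444; exercise = 0.213744; V(2,0) = max -> 0.218444
  V(2,1) = exp(-r*dt) * [p*0.149997 + (1-p)*0.033532] = 0.094700; exercise = 0.090000; V(2,1) = max -> 0.094700
  V(2,2) = exp(-r*dt) * [p*0.033532 + (1-p)*0.000000] = 0.017663; exercise = 0.000000; V(2,2) = max -> 0.017663
  V(1,0) = exp(-r*dt) * [p*0.218444 + (1-p)*0.094700] = 0.159371; exercise = 0.149997; V(1,0) = max -> 0.159371
  V(1,1) = exp(-r*dt) * [p*0.094700 + (1-p)*0.017663] = 0.058147; exercise = 0.033532; V(1,1) = max -> 0.058147
  V(0,0) = exp(-r*dt) * [p*0.159371 + (1-p)*0.058147] = 0.111154; exercise = 0.090000; V(0,0) = max -> 0.111154


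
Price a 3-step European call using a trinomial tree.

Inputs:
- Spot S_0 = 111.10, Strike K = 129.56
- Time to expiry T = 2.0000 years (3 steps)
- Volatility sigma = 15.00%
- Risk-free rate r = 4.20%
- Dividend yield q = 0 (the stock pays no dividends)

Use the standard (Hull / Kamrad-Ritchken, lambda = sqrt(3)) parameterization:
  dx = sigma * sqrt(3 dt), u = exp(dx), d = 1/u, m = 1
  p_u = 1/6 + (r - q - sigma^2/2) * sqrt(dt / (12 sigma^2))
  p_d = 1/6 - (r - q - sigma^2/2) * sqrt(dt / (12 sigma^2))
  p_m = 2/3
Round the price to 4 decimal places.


dt = T/N = 0.666667; dx = sigma*sqrt(3*dt) = 0.212132
u = exp(dx) = 1.236311; d = 1/u = 0.808858
p_u = 0.214986, p_m = 0.666667, p_d = 0.118348
Discount per step: exp(-r*dt) = 0.972388
Stock lattice S(k, j) with j the centered position index:
  k=0: S(0,+0) = 111.1000
  k=1: S(1,-1) = 89.8641; S(1,+0) = 111.1000; S(1,+1) = 137.3542
  k=2: S(2,-2) = 72.6873; S(2,-1) = 89.8641; S(2,+0) = 111.1000; S(2,+1) = 137.3542; S(2,+2) = 169.8125
  k=3: S(3,-3) = 58.7937; S(3,-2) = 72.6873; S(3,-1) = 89.8641; S(3,+0) = 111.1000; S(3,+1) = 137.3542; S(3,+2) = 169.8125; S(3,+3) = 209.9411
Terminal payoffs V(N, j) = max(S_T - K, 0):
  V(3,-3) = 0.000000; V(3,-2) = 0.000000; V(3,-1) = 0.000000; V(3,+0) = 0.000000; V(3,+1) = 7.794164; V(3,+2) = 40.252479; V(3,+3) = 80.381055
Backward induction: V(k, j) = exp(-r*dt) * [p_u * V(k+1, j+1) + p_m * V(k+1, j) + p_d * V(k+1, j-1)]
  V(2,-2) = exp(-r*dt) * [p_u*0.000000 + p_m*0.000000 + p_d*0.000000] = 0.000000
  V(2,-1) = exp(-r*dt) * [p_u*0.000000 + p_m*0.000000 + p_d*0.000000] = 0.000000
  V(2,+0) = exp(-r*dt) * [p_u*7.794164 + p_m*0.000000 + p_d*0.000000] = 1.629366
  V(2,+1) = exp(-r*dt) * [p_u*40.252479 + p_m*7.794164 + p_d*0.000000] = 13.467398
  V(2,+2) = exp(-r*dt) * [p_u*80.381055 + p_m*40.252479 + p_d*7.794164] = 43.794602
  V(1,-1) = exp(-r*dt) * [p_u*1.629366 + p_m*0.000000 + p_d*0.000000] = 0.340618
  V(1,+0) = exp(-r*dt) * [p_u*13.467398 + p_m*1.629366 + p_d*0.000000] = 3.871604
  V(1,+1) = exp(-r*dt) * [p_u*43.794602 + p_m*13.467398 + p_d*1.629366] = 18.073109
  V(0,+0) = exp(-r*dt) * [p_u*18.073109 + p_m*3.871604 + p_d*0.340618] = 6.327175

Answer: Price = V(0,0) = 6.3272


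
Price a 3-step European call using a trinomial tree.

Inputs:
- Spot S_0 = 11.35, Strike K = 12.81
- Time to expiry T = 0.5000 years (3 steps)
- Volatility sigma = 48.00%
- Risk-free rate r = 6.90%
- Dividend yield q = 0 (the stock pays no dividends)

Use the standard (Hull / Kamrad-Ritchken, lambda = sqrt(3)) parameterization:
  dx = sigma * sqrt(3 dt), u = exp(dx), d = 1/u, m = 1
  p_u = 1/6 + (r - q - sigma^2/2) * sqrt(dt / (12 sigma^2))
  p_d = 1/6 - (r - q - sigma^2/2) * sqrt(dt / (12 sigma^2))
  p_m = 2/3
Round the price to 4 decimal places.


Answer: Price = V(0,0) = 1.1778

Derivation:
dt = T/N = 0.166667; dx = sigma*sqrt(3*dt) = 0.339411
u = exp(dx) = 1.404121; d = 1/u = 0.712189
p_u = 0.155323, p_m = 0.666667, p_d = 0.178010
Discount per step: exp(-r*dt) = 0.988566
Stock lattice S(k, j) with j the centered position index:
  k=0: S(0,+0) = 11.3500
  k=1: S(1,-1) = 8.0834; S(1,+0) = 11.3500; S(1,+1) = 15.9368
  k=2: S(2,-2) = 5.7569; S(2,-1) = 8.0834; S(2,+0) = 11.3500; S(2,+1) = 15.9368; S(2,+2) = 22.3771
  k=3: S(3,-3) = 4.1000; S(3,-2) = 5.7569; S(3,-1) = 8.0834; S(3,+0) = 11.3500; S(3,+1) = 15.9368; S(3,+2) = 22.3771; S(3,+3) = 31.4202
Terminal payoffs V(N, j) = max(S_T - K, 0):
  V(3,-3) = 0.000000; V(3,-2) = 0.000000; V(3,-1) = 0.000000; V(3,+0) = 0.000000; V(3,+1) = 3.126770; V(3,+2) = 9.567148; V(3,+3) = 18.610216
Backward induction: V(k, j) = exp(-r*dt) * [p_u * V(k+1, j+1) + p_m * V(k+1, j) + p_d * V(k+1, j-1)]
  V(2,-2) = exp(-r*dt) * [p_u*0.000000 + p_m*0.000000 + p_d*0.000000] = 0.000000
  V(2,-1) = exp(-r*dt) * [p_u*0.000000 + p_m*0.000000 + p_d*0.000000] = 0.000000
  V(2,+0) = exp(-r*dt) * [p_u*3.126770 + p_m*0.000000 + p_d*0.000000] = 0.480108
  V(2,+1) = exp(-r*dt) * [p_u*9.567148 + p_m*3.126770 + p_d*0.000000] = 3.529690
  V(2,+2) = exp(-r*dt) * [p_u*18.610216 + p_m*9.567148 + p_d*3.126770] = 9.712954
  V(1,-1) = exp(-r*dt) * [p_u*0.480108 + p_m*0.000000 + p_d*0.000000] = 0.073719
  V(1,+0) = exp(-r*dt) * [p_u*3.529690 + p_m*0.480108 + p_d*0.000000] = 0.858387
  V(1,+1) = exp(-r*dt) * [p_u*9.712954 + p_m*3.529690 + p_d*0.480108] = 3.902108
  V(0,+0) = exp(-r*dt) * [p_u*3.902108 + p_m*0.858387 + p_d*0.073719] = 1.177846


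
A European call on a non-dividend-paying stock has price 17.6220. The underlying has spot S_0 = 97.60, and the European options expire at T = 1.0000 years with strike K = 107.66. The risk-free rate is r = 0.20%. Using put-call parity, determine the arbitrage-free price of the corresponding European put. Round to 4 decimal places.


Put-call parity: C - P = S_0 * exp(-qT) - K * exp(-rT).
S_0 * exp(-qT) = 97.6000 * 1.00000000 = 97.60000000
K * exp(-rT) = 107.6600 * 0.99800200 = 107.44489518
P = C - S*exp(-qT) + K*exp(-rT)
P = 17.6220 - 97.60000000 + 107.44489518 = 27.4669

Answer: Put price = 27.4669
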